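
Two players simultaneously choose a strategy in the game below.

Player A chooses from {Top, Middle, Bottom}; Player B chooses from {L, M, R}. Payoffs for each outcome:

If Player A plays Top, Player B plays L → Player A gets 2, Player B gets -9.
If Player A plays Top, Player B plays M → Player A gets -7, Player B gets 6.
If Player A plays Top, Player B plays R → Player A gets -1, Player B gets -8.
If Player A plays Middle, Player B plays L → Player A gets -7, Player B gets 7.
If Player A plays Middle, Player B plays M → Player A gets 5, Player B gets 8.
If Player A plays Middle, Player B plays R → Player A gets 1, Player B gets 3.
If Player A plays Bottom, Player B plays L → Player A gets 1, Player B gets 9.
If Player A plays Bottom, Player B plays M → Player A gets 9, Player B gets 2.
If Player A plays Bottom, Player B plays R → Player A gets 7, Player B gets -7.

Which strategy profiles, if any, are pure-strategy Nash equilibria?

This game has no pure Nash equilibrium.

(Top, L): Player B can switch to M (-9 → 6). Not NE.
(Top, M): Player A can switch to Middle (-7 → 5). Not NE.
(Top, R): Player A can switch to Middle (-1 → 1). Not NE.
(Middle, L): Player A can switch to Top (-7 → 2). Not NE.
(Middle, M): Player A can switch to Bottom (5 → 9). Not NE.
(Middle, R): Player A can switch to Bottom (1 → 7). Not NE.
(Bottom, L): Player A can switch to Top (1 → 2). Not NE.
(Bottom, M): Player B can switch to L (2 → 9). Not NE.
(The remaining 1 profile has a profitable deviation by the same check.)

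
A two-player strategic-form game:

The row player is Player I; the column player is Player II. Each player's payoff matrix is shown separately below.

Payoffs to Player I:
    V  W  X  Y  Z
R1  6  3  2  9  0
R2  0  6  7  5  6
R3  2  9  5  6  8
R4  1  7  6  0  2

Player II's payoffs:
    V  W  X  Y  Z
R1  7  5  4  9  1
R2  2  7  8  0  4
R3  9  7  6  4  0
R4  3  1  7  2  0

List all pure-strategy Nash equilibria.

The pure Nash equilibria are (R1, Y); (R2, X).

(R1, V): Player II can switch to Y (7 → 9). Not NE.
(R1, W): Player I can switch to R2 (3 → 6). Not NE.
(R1, X): Player I can switch to R2 (2 → 7). Not NE.
(R1, Y): Player I gets 9, best alternative 6; Player II gets 9, best alternative 7. No profitable deviation — NE.
(R1, Z): Player I can switch to R2 (0 → 6). Not NE.
(R2, V): Player I can switch to R1 (0 → 6). Not NE.
(R2, W): Player I can switch to R3 (6 → 9). Not NE.
(R2, X): Player I gets 7, best alternative 6; Player II gets 8, best alternative 7. No profitable deviation — NE.
(The remaining 12 profiles each have a profitable deviation by the same check.)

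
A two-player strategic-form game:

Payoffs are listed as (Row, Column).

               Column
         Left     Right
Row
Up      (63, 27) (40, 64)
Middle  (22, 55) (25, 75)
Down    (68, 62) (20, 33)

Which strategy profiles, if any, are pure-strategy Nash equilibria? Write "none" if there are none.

(Up, Left): Row can switch to Down (63 → 68). Not NE.
(Up, Right): Row gets 40, best alternative 25; Column gets 64, best alternative 27. No profitable deviation — NE.
(Middle, Left): Row can switch to Up (22 → 63). Not NE.
(Middle, Right): Row can switch to Up (25 → 40). Not NE.
(Down, Left): Row gets 68, best alternative 63; Column gets 62, best alternative 33. No profitable deviation — NE.
(Down, Right): Row can switch to Up (20 → 40). Not NE.

Pure-strategy Nash equilibria: (Up, Right), (Down, Left)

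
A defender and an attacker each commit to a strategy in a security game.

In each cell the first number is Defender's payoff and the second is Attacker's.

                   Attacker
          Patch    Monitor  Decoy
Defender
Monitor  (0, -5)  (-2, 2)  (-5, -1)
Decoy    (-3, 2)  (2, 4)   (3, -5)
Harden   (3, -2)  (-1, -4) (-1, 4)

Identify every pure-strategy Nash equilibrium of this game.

For each player, find the best response to each opponent profile; mutual best responses are the pure NE.
Defender against Patch: payoffs 0, -3, 3 → best response Harden.
Defender against Monitor: payoffs -2, 2, -1 → best response Decoy.
Defender against Decoy: payoffs -5, 3, -1 → best response Decoy.
Attacker against Monitor: payoffs -5, 2, -1 → best response Monitor.
Attacker against Decoy: payoffs 2, 4, -5 → best response Monitor.
Attacker against Harden: payoffs -2, -4, 4 → best response Decoy.
Mutual best responses: (Decoy, Monitor).

Pure NE: (Decoy, Monitor)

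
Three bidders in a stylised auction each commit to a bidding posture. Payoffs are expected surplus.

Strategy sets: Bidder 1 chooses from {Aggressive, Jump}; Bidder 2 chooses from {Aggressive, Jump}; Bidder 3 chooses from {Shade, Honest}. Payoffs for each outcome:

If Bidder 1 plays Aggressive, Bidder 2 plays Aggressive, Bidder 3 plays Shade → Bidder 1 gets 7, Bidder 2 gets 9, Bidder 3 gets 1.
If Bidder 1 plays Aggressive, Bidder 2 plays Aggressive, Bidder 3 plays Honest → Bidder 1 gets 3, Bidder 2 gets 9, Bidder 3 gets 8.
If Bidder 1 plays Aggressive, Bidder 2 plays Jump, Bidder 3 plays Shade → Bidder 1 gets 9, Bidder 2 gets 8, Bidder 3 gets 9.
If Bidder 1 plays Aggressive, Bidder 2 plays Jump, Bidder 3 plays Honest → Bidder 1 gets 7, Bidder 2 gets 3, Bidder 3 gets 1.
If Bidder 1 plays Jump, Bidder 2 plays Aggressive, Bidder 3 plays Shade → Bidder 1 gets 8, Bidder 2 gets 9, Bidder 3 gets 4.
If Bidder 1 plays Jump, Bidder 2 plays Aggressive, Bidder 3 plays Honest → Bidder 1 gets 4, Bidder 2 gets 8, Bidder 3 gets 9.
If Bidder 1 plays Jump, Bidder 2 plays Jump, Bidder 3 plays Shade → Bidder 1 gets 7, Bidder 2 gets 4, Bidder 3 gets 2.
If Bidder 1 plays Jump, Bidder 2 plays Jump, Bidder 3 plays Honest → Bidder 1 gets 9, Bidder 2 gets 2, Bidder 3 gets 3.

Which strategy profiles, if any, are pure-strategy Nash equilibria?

Bidder 1 against (Aggressive, Shade): payoffs 7, 8 → best response Jump.
Bidder 1 against (Aggressive, Honest): payoffs 3, 4 → best response Jump.
Bidder 1 against (Jump, Shade): payoffs 9, 7 → best response Aggressive.
Bidder 1 against (Jump, Honest): payoffs 7, 9 → best response Jump.
Bidder 2 against (Aggressive, Shade): payoffs 9, 8 → best response Aggressive.
Bidder 2 against (Aggressive, Honest): payoffs 9, 3 → best response Aggressive.
Bidder 2 against (Jump, Shade): payoffs 9, 4 → best response Aggressive.
Bidder 2 against (Jump, Honest): payoffs 8, 2 → best response Aggressive.
Bidder 3 against (Aggressive, Aggressive): payoffs 1, 8 → best response Honest.
Bidder 3 against (Aggressive, Jump): payoffs 9, 1 → best response Shade.
Bidder 3 against (Jump, Aggressive): payoffs 4, 9 → best response Honest.
Bidder 3 against (Jump, Jump): payoffs 2, 3 → best response Honest.
Mutual best responses: (Jump, Aggressive, Honest).

The unique pure-strategy Nash equilibrium is (Jump, Aggressive, Honest).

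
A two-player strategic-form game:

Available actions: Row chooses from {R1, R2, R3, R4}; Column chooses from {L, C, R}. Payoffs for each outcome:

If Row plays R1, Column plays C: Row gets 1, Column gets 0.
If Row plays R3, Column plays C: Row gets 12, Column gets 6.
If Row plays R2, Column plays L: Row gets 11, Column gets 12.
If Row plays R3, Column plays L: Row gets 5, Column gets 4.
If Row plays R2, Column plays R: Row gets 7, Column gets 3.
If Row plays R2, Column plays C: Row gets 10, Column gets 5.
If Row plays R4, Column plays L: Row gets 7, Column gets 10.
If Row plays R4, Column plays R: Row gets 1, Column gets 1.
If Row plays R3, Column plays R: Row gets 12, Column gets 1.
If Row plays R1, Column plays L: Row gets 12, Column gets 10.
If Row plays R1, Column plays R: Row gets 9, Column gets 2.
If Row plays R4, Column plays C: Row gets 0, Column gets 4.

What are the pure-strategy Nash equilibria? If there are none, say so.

Mark each player's best response to every combination of opponents' strategies; a profile where every player is best-responding is a pure Nash equilibrium.
Row against L: payoffs 12, 11, 5, 7 → best response R1.
Row against C: payoffs 1, 10, 12, 0 → best response R3.
Row against R: payoffs 9, 7, 12, 1 → best response R3.
Column against R1: payoffs 10, 0, 2 → best response L.
Column against R2: payoffs 12, 5, 3 → best response L.
Column against R3: payoffs 4, 6, 1 → best response C.
Column against R4: payoffs 10, 4, 1 → best response L.
Mutual best responses: (R1, L); (R3, C).

Pure-strategy Nash equilibria: (R1, L); (R3, C)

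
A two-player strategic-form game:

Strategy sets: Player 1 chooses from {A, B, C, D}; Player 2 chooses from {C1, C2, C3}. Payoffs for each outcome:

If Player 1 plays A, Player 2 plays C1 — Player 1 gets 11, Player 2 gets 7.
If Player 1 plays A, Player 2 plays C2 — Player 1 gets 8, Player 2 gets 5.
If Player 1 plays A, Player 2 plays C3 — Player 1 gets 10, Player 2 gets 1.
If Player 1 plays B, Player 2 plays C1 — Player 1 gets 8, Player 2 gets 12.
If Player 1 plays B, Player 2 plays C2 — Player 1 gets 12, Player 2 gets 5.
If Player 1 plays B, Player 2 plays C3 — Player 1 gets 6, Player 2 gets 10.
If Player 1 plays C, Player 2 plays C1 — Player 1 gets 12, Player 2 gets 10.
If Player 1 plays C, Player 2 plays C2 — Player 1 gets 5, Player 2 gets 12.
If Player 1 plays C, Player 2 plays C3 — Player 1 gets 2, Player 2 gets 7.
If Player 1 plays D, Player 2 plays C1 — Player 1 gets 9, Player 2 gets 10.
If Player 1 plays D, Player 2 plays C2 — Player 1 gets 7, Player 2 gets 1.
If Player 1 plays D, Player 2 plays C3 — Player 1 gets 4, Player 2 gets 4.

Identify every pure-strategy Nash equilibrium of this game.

There is no pure-strategy Nash equilibrium.

Player 1 against C1: payoffs 11, 8, 12, 9 → best response C.
Player 1 against C2: payoffs 8, 12, 5, 7 → best response B.
Player 1 against C3: payoffs 10, 6, 2, 4 → best response A.
Player 2 against A: payoffs 7, 5, 1 → best response C1.
Player 2 against B: payoffs 12, 5, 10 → best response C1.
Player 2 against C: payoffs 10, 12, 7 → best response C2.
Player 2 against D: payoffs 10, 1, 4 → best response C1.
No profile is a mutual best response for all players.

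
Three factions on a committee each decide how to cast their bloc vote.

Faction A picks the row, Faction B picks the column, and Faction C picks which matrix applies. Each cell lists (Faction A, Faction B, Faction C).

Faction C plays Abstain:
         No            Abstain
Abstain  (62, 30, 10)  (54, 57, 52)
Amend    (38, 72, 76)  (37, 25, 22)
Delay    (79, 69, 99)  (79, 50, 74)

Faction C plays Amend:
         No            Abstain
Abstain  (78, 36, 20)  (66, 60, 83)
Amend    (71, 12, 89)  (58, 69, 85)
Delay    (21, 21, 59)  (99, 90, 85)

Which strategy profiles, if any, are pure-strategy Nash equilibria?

Pure-strategy Nash equilibria: (Delay, No, Abstain) and (Delay, Abstain, Amend)

Faction A against (No, Abstain): payoffs 62, 38, 79 → best response Delay.
Faction A against (No, Amend): payoffs 78, 71, 21 → best response Abstain.
Faction A against (Abstain, Abstain): payoffs 54, 37, 79 → best response Delay.
Faction A against (Abstain, Amend): payoffs 66, 58, 99 → best response Delay.
Faction B against (Abstain, Abstain): payoffs 30, 57 → best response Abstain.
Faction B against (Abstain, Amend): payoffs 36, 60 → best response Abstain.
Faction B against (Amend, Abstain): payoffs 72, 25 → best response No.
Faction B against (Amend, Amend): payoffs 12, 69 → best response Abstain.
Faction B against (Delay, Abstain): payoffs 69, 50 → best response No.
Faction B against (Delay, Amend): payoffs 21, 90 → best response Abstain.
Faction C against (Abstain, No): payoffs 10, 20 → best response Amend.
Faction C against (Abstain, Abstain): payoffs 52, 83 → best response Amend.
Faction C against (Amend, No): payoffs 76, 89 → best response Amend.
Faction C against (Amend, Abstain): payoffs 22, 85 → best response Amend.
Faction C against (Delay, No): payoffs 99, 59 → best response Abstain.
Faction C against (Delay, Abstain): payoffs 74, 85 → best response Amend.
Mutual best responses: (Delay, No, Abstain); (Delay, Abstain, Amend).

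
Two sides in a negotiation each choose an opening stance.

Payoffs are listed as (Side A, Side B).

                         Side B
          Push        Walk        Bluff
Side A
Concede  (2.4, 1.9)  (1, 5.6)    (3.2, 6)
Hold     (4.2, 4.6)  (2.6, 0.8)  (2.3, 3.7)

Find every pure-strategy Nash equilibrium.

For each player, find the best response to each opponent profile; mutual best responses are the pure NE.
Side A against Push: payoffs 2.4, 4.2 → best response Hold.
Side A against Walk: payoffs 1, 2.6 → best response Hold.
Side A against Bluff: payoffs 3.2, 2.3 → best response Concede.
Side B against Concede: payoffs 1.9, 5.6, 6 → best response Bluff.
Side B against Hold: payoffs 4.6, 0.8, 3.7 → best response Push.
Mutual best responses: (Concede, Bluff); (Hold, Push).

Pure-strategy Nash equilibria: (Concede, Bluff) and (Hold, Push)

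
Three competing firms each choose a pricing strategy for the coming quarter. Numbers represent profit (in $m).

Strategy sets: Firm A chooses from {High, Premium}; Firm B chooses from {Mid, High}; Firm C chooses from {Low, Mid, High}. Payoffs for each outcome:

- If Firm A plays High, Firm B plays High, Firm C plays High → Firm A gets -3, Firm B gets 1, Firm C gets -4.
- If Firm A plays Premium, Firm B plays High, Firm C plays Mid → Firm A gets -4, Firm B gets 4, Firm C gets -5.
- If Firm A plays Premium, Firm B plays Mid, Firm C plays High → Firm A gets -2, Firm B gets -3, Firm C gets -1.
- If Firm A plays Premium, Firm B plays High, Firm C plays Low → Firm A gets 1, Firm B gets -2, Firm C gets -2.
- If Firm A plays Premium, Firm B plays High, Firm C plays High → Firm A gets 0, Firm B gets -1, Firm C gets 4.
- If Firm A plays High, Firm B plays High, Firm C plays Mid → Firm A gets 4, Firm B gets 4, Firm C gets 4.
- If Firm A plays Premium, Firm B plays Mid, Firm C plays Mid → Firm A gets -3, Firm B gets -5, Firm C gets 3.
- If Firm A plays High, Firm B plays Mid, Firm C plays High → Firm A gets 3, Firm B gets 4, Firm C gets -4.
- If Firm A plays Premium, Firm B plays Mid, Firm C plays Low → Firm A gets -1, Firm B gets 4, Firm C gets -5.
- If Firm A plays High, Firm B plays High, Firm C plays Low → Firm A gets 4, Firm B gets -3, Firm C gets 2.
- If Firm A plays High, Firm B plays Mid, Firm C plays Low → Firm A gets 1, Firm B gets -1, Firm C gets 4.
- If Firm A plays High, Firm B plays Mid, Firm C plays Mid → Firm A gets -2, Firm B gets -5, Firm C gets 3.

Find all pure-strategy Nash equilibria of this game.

Firm A against (Mid, Low): payoffs 1, -1 → best response High.
Firm A against (Mid, Mid): payoffs -2, -3 → best response High.
Firm A against (Mid, High): payoffs 3, -2 → best response High.
Firm A against (High, Low): payoffs 4, 1 → best response High.
Firm A against (High, Mid): payoffs 4, -4 → best response High.
Firm A against (High, High): payoffs -3, 0 → best response Premium.
Firm B against (High, Low): payoffs -1, -3 → best response Mid.
Firm B against (High, Mid): payoffs -5, 4 → best response High.
Firm B against (High, High): payoffs 4, 1 → best response Mid.
Firm B against (Premium, Low): payoffs 4, -2 → best response Mid.
Firm B against (Premium, Mid): payoffs -5, 4 → best response High.
Firm B against (Premium, High): payoffs -3, -1 → best response High.
Firm C against (High, Mid): payoffs 4, 3, -4 → best response Low.
Firm C against (High, High): payoffs 2, 4, -4 → best response Mid.
Firm C against (Premium, Mid): payoffs -5, 3, -1 → best response Mid.
Firm C against (Premium, High): payoffs -2, -5, 4 → best response High.
Mutual best responses: (High, Mid, Low); (High, High, Mid); (Premium, High, High).

(High, Mid, Low), (High, High, Mid), (Premium, High, High)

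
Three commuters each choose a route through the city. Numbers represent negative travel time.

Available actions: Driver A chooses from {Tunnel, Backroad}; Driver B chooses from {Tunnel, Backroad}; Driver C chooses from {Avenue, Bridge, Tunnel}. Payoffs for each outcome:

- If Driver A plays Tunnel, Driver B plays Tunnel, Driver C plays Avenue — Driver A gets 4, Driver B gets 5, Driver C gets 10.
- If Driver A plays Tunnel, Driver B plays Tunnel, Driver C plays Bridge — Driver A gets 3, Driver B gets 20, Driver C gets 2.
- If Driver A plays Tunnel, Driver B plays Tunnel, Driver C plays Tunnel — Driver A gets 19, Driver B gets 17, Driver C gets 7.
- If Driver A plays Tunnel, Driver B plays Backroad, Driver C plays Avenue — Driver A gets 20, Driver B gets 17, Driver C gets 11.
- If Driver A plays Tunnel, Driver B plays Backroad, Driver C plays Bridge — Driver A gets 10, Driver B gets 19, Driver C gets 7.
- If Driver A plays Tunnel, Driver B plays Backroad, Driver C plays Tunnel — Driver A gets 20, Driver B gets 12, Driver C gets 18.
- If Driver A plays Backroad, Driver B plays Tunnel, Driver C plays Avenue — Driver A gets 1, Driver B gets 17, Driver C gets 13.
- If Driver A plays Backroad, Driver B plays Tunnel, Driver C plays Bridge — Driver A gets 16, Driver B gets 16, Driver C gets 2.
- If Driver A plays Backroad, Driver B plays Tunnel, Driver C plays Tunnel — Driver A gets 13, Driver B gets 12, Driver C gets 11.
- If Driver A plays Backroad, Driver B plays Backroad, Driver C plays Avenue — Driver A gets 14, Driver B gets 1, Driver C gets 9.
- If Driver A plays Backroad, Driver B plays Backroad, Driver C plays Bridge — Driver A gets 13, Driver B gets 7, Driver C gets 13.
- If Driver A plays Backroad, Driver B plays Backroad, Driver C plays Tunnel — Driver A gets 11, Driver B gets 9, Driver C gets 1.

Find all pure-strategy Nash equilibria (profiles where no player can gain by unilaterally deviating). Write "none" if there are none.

none

Driver A against (Tunnel, Avenue): payoffs 4, 1 → best response Tunnel.
Driver A against (Tunnel, Bridge): payoffs 3, 16 → best response Backroad.
Driver A against (Tunnel, Tunnel): payoffs 19, 13 → best response Tunnel.
Driver A against (Backroad, Avenue): payoffs 20, 14 → best response Tunnel.
Driver A against (Backroad, Bridge): payoffs 10, 13 → best response Backroad.
Driver A against (Backroad, Tunnel): payoffs 20, 11 → best response Tunnel.
Driver B against (Tunnel, Avenue): payoffs 5, 17 → best response Backroad.
Driver B against (Tunnel, Bridge): payoffs 20, 19 → best response Tunnel.
Driver B against (Tunnel, Tunnel): payoffs 17, 12 → best response Tunnel.
Driver B against (Backroad, Avenue): payoffs 17, 1 → best response Tunnel.
Driver B against (Backroad, Bridge): payoffs 16, 7 → best response Tunnel.
Driver B against (Backroad, Tunnel): payoffs 12, 9 → best response Tunnel.
Driver C against (Tunnel, Tunnel): payoffs 10, 2, 7 → best response Avenue.
Driver C against (Tunnel, Backroad): payoffs 11, 7, 18 → best response Tunnel.
Driver C against (Backroad, Tunnel): payoffs 13, 2, 11 → best response Avenue.
Driver C against (Backroad, Backroad): payoffs 9, 13, 1 → best response Bridge.
No profile is a mutual best response for all players.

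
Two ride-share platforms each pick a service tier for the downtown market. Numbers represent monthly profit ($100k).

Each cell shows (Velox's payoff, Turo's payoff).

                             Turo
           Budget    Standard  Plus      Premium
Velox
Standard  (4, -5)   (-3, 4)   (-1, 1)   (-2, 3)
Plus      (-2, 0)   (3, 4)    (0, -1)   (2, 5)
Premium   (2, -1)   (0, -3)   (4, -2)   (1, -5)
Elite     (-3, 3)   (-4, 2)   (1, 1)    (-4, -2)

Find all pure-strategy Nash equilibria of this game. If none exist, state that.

The unique pure-strategy Nash equilibrium is (Plus, Premium).

Mark each player's best response to every combination of opponents' strategies; a profile where every player is best-responding is a pure Nash equilibrium.
Velox against Budget: payoffs 4, -2, 2, -3 → best response Standard.
Velox against Standard: payoffs -3, 3, 0, -4 → best response Plus.
Velox against Plus: payoffs -1, 0, 4, 1 → best response Premium.
Velox against Premium: payoffs -2, 2, 1, -4 → best response Plus.
Turo against Standard: payoffs -5, 4, 1, 3 → best response Standard.
Turo against Plus: payoffs 0, 4, -1, 5 → best response Premium.
Turo against Premium: payoffs -1, -3, -2, -5 → best response Budget.
Turo against Elite: payoffs 3, 2, 1, -2 → best response Budget.
Mutual best responses: (Plus, Premium).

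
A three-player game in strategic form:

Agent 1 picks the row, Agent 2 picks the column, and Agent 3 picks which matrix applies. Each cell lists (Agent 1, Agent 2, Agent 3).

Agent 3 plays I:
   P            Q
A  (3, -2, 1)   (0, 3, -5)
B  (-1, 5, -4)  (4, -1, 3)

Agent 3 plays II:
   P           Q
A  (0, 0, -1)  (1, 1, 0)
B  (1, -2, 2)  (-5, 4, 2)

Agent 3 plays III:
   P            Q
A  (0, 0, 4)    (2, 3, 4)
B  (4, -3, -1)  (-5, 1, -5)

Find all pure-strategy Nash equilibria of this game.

For each strategy profile, look for a profitable unilateral deviation.
(A, P, I): Agent 2 can switch to Q (-2 → 3). Not NE.
(A, P, II): Agent 1 can switch to B (0 → 1). Not NE.
(A, P, III): Agent 1 can switch to B (0 → 4). Not NE.
(A, Q, I): Agent 1 can switch to B (0 → 4). Not NE.
(A, Q, II): Agent 3 can switch to III (0 → 4). Not NE.
(A, Q, III): Agent 1 gets 2, best alternative -5; Agent 2 gets 3, best alternative 0; Agent 3 gets 4, best alternative 0. No profitable deviation — NE.
(B, P, I): Agent 1 can switch to A (-1 → 3). Not NE.
(The remaining 5 profiles each have a profitable deviation by the same check.)

The unique pure-strategy Nash equilibrium is (A, Q, III).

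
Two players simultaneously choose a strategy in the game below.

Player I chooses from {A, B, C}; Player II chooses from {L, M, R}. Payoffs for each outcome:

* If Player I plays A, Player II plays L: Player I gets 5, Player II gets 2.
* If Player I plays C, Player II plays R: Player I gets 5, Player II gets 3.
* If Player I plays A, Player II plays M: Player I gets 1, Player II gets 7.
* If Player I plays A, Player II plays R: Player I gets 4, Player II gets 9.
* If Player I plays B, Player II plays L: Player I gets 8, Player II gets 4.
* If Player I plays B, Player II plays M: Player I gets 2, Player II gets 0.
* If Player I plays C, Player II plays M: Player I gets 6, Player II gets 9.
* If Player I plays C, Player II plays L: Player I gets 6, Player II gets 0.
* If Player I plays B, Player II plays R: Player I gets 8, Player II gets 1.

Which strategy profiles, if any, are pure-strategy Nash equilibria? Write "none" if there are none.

(B, L), (C, M)

Player I against L: payoffs 5, 8, 6 → best response B.
Player I against M: payoffs 1, 2, 6 → best response C.
Player I against R: payoffs 4, 8, 5 → best response B.
Player II against A: payoffs 2, 7, 9 → best response R.
Player II against B: payoffs 4, 0, 1 → best response L.
Player II against C: payoffs 0, 9, 3 → best response M.
Mutual best responses: (B, L); (C, M).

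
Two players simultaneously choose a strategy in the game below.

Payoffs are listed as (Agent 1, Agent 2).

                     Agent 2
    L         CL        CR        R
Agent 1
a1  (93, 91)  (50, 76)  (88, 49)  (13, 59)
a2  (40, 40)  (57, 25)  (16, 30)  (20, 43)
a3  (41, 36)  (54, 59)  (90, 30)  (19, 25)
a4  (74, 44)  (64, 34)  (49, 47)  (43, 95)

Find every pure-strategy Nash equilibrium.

The pure Nash equilibria are (a1, L); (a4, R).

Mark each player's best response to every combination of opponents' strategies; a profile where every player is best-responding is a pure Nash equilibrium.
Agent 1 against L: payoffs 93, 40, 41, 74 → best response a1.
Agent 1 against CL: payoffs 50, 57, 54, 64 → best response a4.
Agent 1 against CR: payoffs 88, 16, 90, 49 → best response a3.
Agent 1 against R: payoffs 13, 20, 19, 43 → best response a4.
Agent 2 against a1: payoffs 91, 76, 49, 59 → best response L.
Agent 2 against a2: payoffs 40, 25, 30, 43 → best response R.
Agent 2 against a3: payoffs 36, 59, 30, 25 → best response CL.
Agent 2 against a4: payoffs 44, 34, 47, 95 → best response R.
Mutual best responses: (a1, L); (a4, R).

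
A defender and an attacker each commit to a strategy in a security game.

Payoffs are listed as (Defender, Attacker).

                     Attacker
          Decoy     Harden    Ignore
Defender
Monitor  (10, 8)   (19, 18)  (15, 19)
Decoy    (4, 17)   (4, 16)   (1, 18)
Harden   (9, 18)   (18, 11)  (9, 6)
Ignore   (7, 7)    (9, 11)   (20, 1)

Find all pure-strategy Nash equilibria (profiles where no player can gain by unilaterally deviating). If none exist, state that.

(Monitor, Decoy): Attacker can switch to Harden (8 → 18). Not NE.
(Monitor, Harden): Attacker can switch to Ignore (18 → 19). Not NE.
(Monitor, Ignore): Defender can switch to Ignore (15 → 20). Not NE.
(Decoy, Decoy): Defender can switch to Monitor (4 → 10). Not NE.
(Decoy, Harden): Defender can switch to Monitor (4 → 19). Not NE.
(Decoy, Ignore): Defender can switch to Monitor (1 → 15). Not NE.
(Harden, Decoy): Defender can switch to Monitor (9 → 10). Not NE.
(Harden, Harden): Defender can switch to Monitor (18 → 19). Not NE.
(The remaining 4 profiles each have a profitable deviation by the same check.)

This game has no pure Nash equilibrium.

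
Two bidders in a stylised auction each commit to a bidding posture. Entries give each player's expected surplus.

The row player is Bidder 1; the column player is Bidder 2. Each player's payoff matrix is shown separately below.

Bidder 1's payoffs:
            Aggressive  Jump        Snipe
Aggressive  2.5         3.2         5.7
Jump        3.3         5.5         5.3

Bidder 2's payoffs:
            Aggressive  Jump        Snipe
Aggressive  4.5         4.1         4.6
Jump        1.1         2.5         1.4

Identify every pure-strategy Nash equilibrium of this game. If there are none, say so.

The pure Nash equilibria are (Aggressive, Snipe); (Jump, Jump).

Bidder 1 against Aggressive: payoffs 2.5, 3.3 → best response Jump.
Bidder 1 against Jump: payoffs 3.2, 5.5 → best response Jump.
Bidder 1 against Snipe: payoffs 5.7, 5.3 → best response Aggressive.
Bidder 2 against Aggressive: payoffs 4.5, 4.1, 4.6 → best response Snipe.
Bidder 2 against Jump: payoffs 1.1, 2.5, 1.4 → best response Jump.
Mutual best responses: (Aggressive, Snipe); (Jump, Jump).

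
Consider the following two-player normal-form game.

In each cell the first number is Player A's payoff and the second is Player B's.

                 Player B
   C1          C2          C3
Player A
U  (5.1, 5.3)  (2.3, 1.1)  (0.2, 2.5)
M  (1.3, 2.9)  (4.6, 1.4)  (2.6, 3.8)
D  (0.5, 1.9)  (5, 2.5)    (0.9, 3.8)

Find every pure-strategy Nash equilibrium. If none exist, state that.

Pure-strategy Nash equilibria: (U, C1) and (M, C3)

Player A against C1: payoffs 5.1, 1.3, 0.5 → best response U.
Player A against C2: payoffs 2.3, 4.6, 5 → best response D.
Player A against C3: payoffs 0.2, 2.6, 0.9 → best response M.
Player B against U: payoffs 5.3, 1.1, 2.5 → best response C1.
Player B against M: payoffs 2.9, 1.4, 3.8 → best response C3.
Player B against D: payoffs 1.9, 2.5, 3.8 → best response C3.
Mutual best responses: (U, C1); (M, C3).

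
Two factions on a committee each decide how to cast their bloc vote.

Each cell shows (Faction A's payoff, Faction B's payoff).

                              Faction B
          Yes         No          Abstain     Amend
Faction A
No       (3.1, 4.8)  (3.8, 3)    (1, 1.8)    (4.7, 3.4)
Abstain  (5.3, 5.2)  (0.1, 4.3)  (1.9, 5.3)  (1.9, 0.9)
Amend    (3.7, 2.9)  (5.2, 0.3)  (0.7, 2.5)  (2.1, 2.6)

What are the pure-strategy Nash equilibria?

Faction A against Yes: payoffs 3.1, 5.3, 3.7 → best response Abstain.
Faction A against No: payoffs 3.8, 0.1, 5.2 → best response Amend.
Faction A against Abstain: payoffs 1, 1.9, 0.7 → best response Abstain.
Faction A against Amend: payoffs 4.7, 1.9, 2.1 → best response No.
Faction B against No: payoffs 4.8, 3, 1.8, 3.4 → best response Yes.
Faction B against Abstain: payoffs 5.2, 4.3, 5.3, 0.9 → best response Abstain.
Faction B against Amend: payoffs 2.9, 0.3, 2.5, 2.6 → best response Yes.
Mutual best responses: (Abstain, Abstain).

The unique pure-strategy Nash equilibrium is (Abstain, Abstain).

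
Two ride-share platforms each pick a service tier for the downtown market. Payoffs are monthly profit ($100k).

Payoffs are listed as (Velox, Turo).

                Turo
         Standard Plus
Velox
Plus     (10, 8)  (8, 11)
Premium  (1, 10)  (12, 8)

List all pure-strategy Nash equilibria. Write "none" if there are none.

(Plus, Standard): Turo can switch to Plus (8 → 11). Not NE.
(Plus, Plus): Velox can switch to Premium (8 → 12). Not NE.
(Premium, Standard): Velox can switch to Plus (1 → 10). Not NE.
(Premium, Plus): Turo can switch to Standard (8 → 10). Not NE.

This game has no pure Nash equilibrium.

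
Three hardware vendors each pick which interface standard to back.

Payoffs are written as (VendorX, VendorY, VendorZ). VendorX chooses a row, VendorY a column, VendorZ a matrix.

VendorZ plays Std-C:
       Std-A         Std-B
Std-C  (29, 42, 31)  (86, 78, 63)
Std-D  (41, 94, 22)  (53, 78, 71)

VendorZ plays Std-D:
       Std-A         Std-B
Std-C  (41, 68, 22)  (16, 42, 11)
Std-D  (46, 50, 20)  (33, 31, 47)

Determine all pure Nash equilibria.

VendorX against (Std-A, Std-C): payoffs 29, 41 → best response Std-D.
VendorX against (Std-A, Std-D): payoffs 41, 46 → best response Std-D.
VendorX against (Std-B, Std-C): payoffs 86, 53 → best response Std-C.
VendorX against (Std-B, Std-D): payoffs 16, 33 → best response Std-D.
VendorY against (Std-C, Std-C): payoffs 42, 78 → best response Std-B.
VendorY against (Std-C, Std-D): payoffs 68, 42 → best response Std-A.
VendorY against (Std-D, Std-C): payoffs 94, 78 → best response Std-A.
VendorY against (Std-D, Std-D): payoffs 50, 31 → best response Std-A.
VendorZ against (Std-C, Std-A): payoffs 31, 22 → best response Std-C.
VendorZ against (Std-C, Std-B): payoffs 63, 11 → best response Std-C.
VendorZ against (Std-D, Std-A): payoffs 22, 20 → best response Std-C.
VendorZ against (Std-D, Std-B): payoffs 71, 47 → best response Std-C.
Mutual best responses: (Std-C, Std-B, Std-C); (Std-D, Std-A, Std-C).

Pure-strategy Nash equilibria: (Std-C, Std-B, Std-C) and (Std-D, Std-A, Std-C)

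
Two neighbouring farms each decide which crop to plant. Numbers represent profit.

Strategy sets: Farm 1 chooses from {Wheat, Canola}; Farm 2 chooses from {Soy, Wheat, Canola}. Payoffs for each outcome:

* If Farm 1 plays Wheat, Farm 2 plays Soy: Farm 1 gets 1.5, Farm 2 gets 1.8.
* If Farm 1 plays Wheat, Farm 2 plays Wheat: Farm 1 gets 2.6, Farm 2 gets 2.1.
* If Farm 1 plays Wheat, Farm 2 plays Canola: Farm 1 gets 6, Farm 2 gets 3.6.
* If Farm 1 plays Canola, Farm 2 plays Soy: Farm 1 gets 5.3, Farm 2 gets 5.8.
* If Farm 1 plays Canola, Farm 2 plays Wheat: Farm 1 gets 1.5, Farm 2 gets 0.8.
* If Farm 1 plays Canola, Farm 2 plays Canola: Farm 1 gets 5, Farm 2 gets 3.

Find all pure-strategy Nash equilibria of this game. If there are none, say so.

Farm 1 against Soy: payoffs 1.5, 5.3 → best response Canola.
Farm 1 against Wheat: payoffs 2.6, 1.5 → best response Wheat.
Farm 1 against Canola: payoffs 6, 5 → best response Wheat.
Farm 2 against Wheat: payoffs 1.8, 2.1, 3.6 → best response Canola.
Farm 2 against Canola: payoffs 5.8, 0.8, 3 → best response Soy.
Mutual best responses: (Wheat, Canola); (Canola, Soy).

(Wheat, Canola) and (Canola, Soy)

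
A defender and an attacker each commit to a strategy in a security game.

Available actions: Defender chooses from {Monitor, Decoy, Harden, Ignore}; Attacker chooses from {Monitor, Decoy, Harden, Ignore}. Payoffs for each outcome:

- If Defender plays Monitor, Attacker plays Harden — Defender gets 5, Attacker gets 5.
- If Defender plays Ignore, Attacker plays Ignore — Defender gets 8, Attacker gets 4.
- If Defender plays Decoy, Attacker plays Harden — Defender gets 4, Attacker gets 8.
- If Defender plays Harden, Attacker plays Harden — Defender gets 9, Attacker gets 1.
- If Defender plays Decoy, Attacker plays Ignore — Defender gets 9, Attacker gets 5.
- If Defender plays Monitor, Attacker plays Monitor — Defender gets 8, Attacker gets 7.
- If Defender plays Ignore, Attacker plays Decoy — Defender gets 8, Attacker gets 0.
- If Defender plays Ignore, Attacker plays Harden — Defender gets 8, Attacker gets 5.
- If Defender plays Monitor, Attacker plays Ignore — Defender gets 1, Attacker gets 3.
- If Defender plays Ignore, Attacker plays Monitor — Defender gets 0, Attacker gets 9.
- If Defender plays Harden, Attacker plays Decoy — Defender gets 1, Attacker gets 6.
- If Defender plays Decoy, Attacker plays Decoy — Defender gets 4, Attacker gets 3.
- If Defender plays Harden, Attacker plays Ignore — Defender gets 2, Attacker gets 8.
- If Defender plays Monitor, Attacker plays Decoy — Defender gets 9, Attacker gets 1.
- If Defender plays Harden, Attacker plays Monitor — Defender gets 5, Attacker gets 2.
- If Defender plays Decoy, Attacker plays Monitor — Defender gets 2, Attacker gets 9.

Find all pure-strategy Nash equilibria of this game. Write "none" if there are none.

(Monitor, Monitor): Defender gets 8, best alternative 5; Attacker gets 7, best alternative 5. No profitable deviation — NE.
(Monitor, Decoy): Attacker can switch to Monitor (1 → 7). Not NE.
(Monitor, Harden): Defender can switch to Harden (5 → 9). Not NE.
(Monitor, Ignore): Defender can switch to Decoy (1 → 9). Not NE.
(Decoy, Monitor): Defender can switch to Monitor (2 → 8). Not NE.
(Decoy, Decoy): Defender can switch to Monitor (4 → 9). Not NE.
(Decoy, Harden): Defender can switch to Monitor (4 → 5). Not NE.
(Decoy, Ignore): Attacker can switch to Monitor (5 → 9). Not NE.
(Harden, Monitor): Defender can switch to Monitor (5 → 8). Not NE.
(Harden, Decoy): Defender can switch to Monitor (1 → 9). Not NE.
(Harden, Harden): Attacker can switch to Monitor (1 → 2). Not NE.
(Harden, Ignore): Defender can switch to Decoy (2 → 9). Not NE.
(Ignore, Monitor): Defender can switch to Monitor (0 → 8). Not NE.
(The remaining 3 profiles each have a profitable deviation by the same check.)

The unique pure-strategy Nash equilibrium is (Monitor, Monitor).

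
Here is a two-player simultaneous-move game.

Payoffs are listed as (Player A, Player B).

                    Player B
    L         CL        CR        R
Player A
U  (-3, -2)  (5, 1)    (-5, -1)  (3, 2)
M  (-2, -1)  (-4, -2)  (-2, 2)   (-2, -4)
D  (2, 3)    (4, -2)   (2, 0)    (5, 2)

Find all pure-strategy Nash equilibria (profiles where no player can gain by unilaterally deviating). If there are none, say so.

The unique pure-strategy Nash equilibrium is (D, L).

(U, L): Player A can switch to M (-3 → -2). Not NE.
(U, CL): Player B can switch to R (1 → 2). Not NE.
(U, CR): Player A can switch to M (-5 → -2). Not NE.
(U, R): Player A can switch to D (3 → 5). Not NE.
(M, L): Player A can switch to D (-2 → 2). Not NE.
(M, CL): Player A can switch to U (-4 → 5). Not NE.
(M, CR): Player A can switch to D (-2 → 2). Not NE.
(M, R): Player A can switch to U (-2 → 3). Not NE.
(D, L): Player A gets 2, best alternative -2; Player B gets 3, best alternative 2. No profitable deviation — NE.
(D, CL): Player A can switch to U (4 → 5). Not NE.
(D, CR): Player B can switch to L (0 → 3). Not NE.
(D, R): Player B can switch to L (2 → 3). Not NE.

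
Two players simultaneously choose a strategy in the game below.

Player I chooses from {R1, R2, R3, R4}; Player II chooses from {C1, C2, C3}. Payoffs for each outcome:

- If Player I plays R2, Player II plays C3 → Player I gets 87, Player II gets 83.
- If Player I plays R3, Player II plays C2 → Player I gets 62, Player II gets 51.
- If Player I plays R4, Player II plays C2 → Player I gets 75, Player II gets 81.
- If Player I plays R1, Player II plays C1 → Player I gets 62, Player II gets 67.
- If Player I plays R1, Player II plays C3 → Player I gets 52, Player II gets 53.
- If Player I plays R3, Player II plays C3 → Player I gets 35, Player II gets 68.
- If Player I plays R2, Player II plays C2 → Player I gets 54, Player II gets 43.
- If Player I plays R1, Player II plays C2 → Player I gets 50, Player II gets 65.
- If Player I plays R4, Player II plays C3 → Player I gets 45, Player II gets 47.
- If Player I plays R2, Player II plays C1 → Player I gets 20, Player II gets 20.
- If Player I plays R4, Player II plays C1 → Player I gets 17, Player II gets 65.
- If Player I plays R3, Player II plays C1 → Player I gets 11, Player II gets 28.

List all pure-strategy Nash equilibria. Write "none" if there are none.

Check each profile: it is a Nash equilibrium iff no player can strictly gain by switching unilaterally.
(R1, C1): Player I gets 62, best alternative 20; Player II gets 67, best alternative 65. No profitable deviation — NE.
(R1, C2): Player I can switch to R2 (50 → 54). Not NE.
(R1, C3): Player I can switch to R2 (52 → 87). Not NE.
(R2, C1): Player I can switch to R1 (20 → 62). Not NE.
(R2, C2): Player I can switch to R3 (54 → 62). Not NE.
(R2, C3): Player I gets 87, best alternative 52; Player II gets 83, best alternative 43. No profitable deviation — NE.
(R3, C1): Player I can switch to R1 (11 → 62). Not NE.
(R3, C2): Player I can switch to R4 (62 → 75). Not NE.
(R3, C3): Player I can switch to R1 (35 → 52). Not NE.
(R4, C1): Player I can switch to R1 (17 → 62). Not NE.
(R4, C2): Player I gets 75, best alternative 62; Player II gets 81, best alternative 65. No profitable deviation — NE.
(R4, C3): Player I can switch to R1 (45 → 52). Not NE.

The pure Nash equilibria are (R1, C1) and (R2, C3) and (R4, C2).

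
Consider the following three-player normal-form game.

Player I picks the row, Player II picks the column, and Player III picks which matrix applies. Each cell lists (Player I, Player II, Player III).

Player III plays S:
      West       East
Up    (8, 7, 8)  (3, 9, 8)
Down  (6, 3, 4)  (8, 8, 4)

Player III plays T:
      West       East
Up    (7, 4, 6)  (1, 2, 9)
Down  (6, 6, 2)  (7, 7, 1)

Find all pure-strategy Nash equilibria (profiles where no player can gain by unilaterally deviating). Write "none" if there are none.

Player I against (West, S): payoffs 8, 6 → best response Up.
Player I against (West, T): payoffs 7, 6 → best response Up.
Player I against (East, S): payoffs 3, 8 → best response Down.
Player I against (East, T): payoffs 1, 7 → best response Down.
Player II against (Up, S): payoffs 7, 9 → best response East.
Player II against (Up, T): payoffs 4, 2 → best response West.
Player II against (Down, S): payoffs 3, 8 → best response East.
Player II against (Down, T): payoffs 6, 7 → best response East.
Player III against (Up, West): payoffs 8, 6 → best response S.
Player III against (Up, East): payoffs 8, 9 → best response T.
Player III against (Down, West): payoffs 4, 2 → best response S.
Player III against (Down, East): payoffs 4, 1 → best response S.
Mutual best responses: (Down, East, S).

The unique pure-strategy Nash equilibrium is (Down, East, S).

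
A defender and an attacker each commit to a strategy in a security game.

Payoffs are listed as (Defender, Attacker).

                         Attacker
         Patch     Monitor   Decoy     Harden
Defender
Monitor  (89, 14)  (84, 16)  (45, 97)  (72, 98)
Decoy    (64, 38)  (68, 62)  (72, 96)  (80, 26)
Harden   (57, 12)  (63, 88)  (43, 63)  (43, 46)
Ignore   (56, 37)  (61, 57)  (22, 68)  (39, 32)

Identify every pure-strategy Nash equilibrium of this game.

Defender against Patch: payoffs 89, 64, 57, 56 → best response Monitor.
Defender against Monitor: payoffs 84, 68, 63, 61 → best response Monitor.
Defender against Decoy: payoffs 45, 72, 43, 22 → best response Decoy.
Defender against Harden: payoffs 72, 80, 43, 39 → best response Decoy.
Attacker against Monitor: payoffs 14, 16, 97, 98 → best response Harden.
Attacker against Decoy: payoffs 38, 62, 96, 26 → best response Decoy.
Attacker against Harden: payoffs 12, 88, 63, 46 → best response Monitor.
Attacker against Ignore: payoffs 37, 57, 68, 32 → best response Decoy.
Mutual best responses: (Decoy, Decoy).

(Decoy, Decoy)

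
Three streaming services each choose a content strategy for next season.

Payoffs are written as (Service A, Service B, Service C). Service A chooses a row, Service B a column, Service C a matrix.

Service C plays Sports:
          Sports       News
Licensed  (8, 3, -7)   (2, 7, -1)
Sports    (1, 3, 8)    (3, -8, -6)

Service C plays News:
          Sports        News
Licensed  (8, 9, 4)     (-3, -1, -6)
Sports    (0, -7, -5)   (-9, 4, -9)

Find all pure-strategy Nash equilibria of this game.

Mark each player's best response to every combination of opponents' strategies; a profile where every player is best-responding is a pure Nash equilibrium.
Service A against (Sports, Sports): payoffs 8, 1 → best response Licensed.
Service A against (Sports, News): payoffs 8, 0 → best response Licensed.
Service A against (News, Sports): payoffs 2, 3 → best response Sports.
Service A against (News, News): payoffs -3, -9 → best response Licensed.
Service B against (Licensed, Sports): payoffs 3, 7 → best response News.
Service B against (Licensed, News): payoffs 9, -1 → best response Sports.
Service B against (Sports, Sports): payoffs 3, -8 → best response Sports.
Service B against (Sports, News): payoffs -7, 4 → best response News.
Service C against (Licensed, Sports): payoffs -7, 4 → best response News.
Service C against (Licensed, News): payoffs -1, -6 → best response Sports.
Service C against (Sports, Sports): payoffs 8, -5 → best response Sports.
Service C against (Sports, News): payoffs -6, -9 → best response Sports.
Mutual best responses: (Licensed, Sports, News).

The unique pure-strategy Nash equilibrium is (Licensed, Sports, News).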